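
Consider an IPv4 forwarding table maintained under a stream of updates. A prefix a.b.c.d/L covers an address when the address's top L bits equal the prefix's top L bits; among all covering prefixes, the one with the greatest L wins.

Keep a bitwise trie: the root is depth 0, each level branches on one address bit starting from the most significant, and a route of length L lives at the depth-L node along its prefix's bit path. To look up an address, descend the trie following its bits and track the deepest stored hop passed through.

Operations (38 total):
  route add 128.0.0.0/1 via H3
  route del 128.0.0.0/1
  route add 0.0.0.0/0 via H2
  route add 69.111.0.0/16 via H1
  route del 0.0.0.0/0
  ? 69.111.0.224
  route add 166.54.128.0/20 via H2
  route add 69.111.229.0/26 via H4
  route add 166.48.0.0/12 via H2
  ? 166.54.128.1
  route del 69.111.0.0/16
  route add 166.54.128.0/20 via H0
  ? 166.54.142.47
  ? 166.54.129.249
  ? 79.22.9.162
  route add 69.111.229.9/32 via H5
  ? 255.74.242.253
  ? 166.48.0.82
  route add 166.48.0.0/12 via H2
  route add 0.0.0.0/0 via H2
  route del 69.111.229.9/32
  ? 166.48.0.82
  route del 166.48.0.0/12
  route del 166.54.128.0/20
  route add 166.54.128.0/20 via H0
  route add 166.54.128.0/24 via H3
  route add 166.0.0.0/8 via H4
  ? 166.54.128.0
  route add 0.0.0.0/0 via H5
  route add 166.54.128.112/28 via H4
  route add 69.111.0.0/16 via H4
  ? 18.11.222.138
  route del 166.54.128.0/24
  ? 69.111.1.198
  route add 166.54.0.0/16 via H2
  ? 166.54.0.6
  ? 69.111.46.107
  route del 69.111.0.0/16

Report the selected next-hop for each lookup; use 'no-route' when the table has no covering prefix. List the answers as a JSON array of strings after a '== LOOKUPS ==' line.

Process each operation:
  add 128.0.0.0/1 -> H3 at depth 1
  - 128.0.0.0/1 clear@1
  add 0.0.0.0/0 -> H2 at depth 0
  add 69.111.0.0/16 -> H1 at depth 16
  - 0.0.0.0/0 clear@0
  Q 69.111.0.224: descend 0100010101101111 ; hops seen [H1] ; pick H1
  add 166.54.128.0/20 -> H2 at depth 20
  add 69.111.229.0/26 -> H4 at depth 26
  add 166.48.0.0/12 -> H2 at depth 12
  Q 166.54.128.1: descend 10100110001101101000 ; hops seen [H2,H2] ; pick H2
  - 69.111.0.0/16 clear@16
  add 166.54.128.0/20 -> H0 at depth 20
  Q 166.54.142.47: descend 10100110001101101000 ; hops seen [H2,H0] ; pick H0
  Q 166.54.129.249: descend 10100110001101101000 ; hops seen [H2,H0] ; pick H0
  Q 79.22.9.162: descend 0100 ; hops seen [∅] ; pick no-route
  add 69.111.229.9/32 -> H5 at depth 32
  Q 255.74.242.253: descend 1 ; hops seen [∅] ; pick no-route
  Q 166.48.0.82: descend 1010011000110 ; hops seen [H2] ; pick H2
  add 166.48.0.0/12 -> H2 at depth 12
  add 0.0.0.0/0 -> H2 at depth 0
  - 69.111.229.9/32 clear@32
  Q 166.48.0.82: descend 1010011000110 ; hops seen [H2,H2] ; pick H2
  - 166.48.0.0/12 clear@12
  - 166.54.128.0/20 clear@20
  add 166.54.128.0/20 -> H0 at depth 20
  add 166.54.128.0/24 -> H3 at depth 24
  add 166.0.0.0/8 -> H4 at depth 8
  Q 166.54.128.0: descend 101001100011011010000000 ; hops seen [H2,H4,H0,H3] ; pick H3
  add 0.0.0.0/0 -> H5 at depth 0
  add 166.54.128.112/28 -> H4 at depth 28
  add 69.111.0.0/16 -> H4 at depth 16
  Q 18.11.222.138: descend 0 ; hops seen [H5] ; pick H5
  - 166.54.128.0/24 clear@24
  Q 69.111.1.198: descend 0100010101101111 ; hops seen [H5,H4] ; pick H4
  add 166.54.0.0/16 -> H2 at depth 16
  Q 166.54.0.6: descend 1010011000110110 ; hops seen [H5,H4,H2] ; pick H2
  Q 69.111.46.107: descend 0100010101101111 ; hops seen [H5,H4] ; pick H4
  - 69.111.0.0/16 clear@16

== LOOKUPS ==
["H1","H2","H0","H0","no-route","no-route","H2","H2","H3","H5","H4","H2","H4"]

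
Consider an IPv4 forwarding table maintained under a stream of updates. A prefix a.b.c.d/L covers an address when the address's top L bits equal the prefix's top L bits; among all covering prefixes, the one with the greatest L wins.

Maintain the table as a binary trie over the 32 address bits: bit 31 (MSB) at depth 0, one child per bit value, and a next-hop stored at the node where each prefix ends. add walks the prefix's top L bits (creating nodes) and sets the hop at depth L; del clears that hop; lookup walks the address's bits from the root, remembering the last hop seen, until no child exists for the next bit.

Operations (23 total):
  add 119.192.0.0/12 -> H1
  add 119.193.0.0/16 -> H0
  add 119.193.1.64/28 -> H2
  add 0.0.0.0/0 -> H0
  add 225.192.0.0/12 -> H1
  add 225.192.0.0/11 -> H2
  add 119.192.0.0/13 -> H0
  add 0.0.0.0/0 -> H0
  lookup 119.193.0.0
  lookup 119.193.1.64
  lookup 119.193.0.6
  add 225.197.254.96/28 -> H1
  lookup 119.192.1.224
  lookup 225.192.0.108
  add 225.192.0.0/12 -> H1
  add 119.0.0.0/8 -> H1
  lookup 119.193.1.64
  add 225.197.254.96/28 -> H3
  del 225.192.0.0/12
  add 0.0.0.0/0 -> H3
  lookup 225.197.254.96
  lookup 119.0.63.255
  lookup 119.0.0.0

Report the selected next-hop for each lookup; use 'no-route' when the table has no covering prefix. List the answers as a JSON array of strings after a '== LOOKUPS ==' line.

Trace:
  add 119.192.0.0/12 -> H1 at depth 12
  add 119.193.0.0/16 -> H0 at depth 16
  add 119.193.1.64/28 -> H2 at depth 28
  add 0.0.0.0/0 -> H0 at depth 0
  add 225.192.0.0/12 -> H1 at depth 12
  add 225.192.0.0/11 -> H2 at depth 11
  add 119.192.0.0/13 -> H0 at depth 13
  add 0.0.0.0/0 -> H0 at depth 0
  Q 119.193.0.0: descend 01110111110000010000000 ; hops seen [H0,H1,H0,H0] ; pick H0
  Q 119.193.1.64: descend 0111011111000001000000010100 ; hops seen [H0,H1,H0,H0,H2] ; pick H2
  Q 119.193.0.6: descend 01110111110000010000000 ; hops seen [H0,H1,H0,H0] ; pick H0
  add 225.197.254.96/28 -> H1 at depth 28
  Q 119.192.1.224: descend 011101111100000 ; hops seen [H0,H1,H0] ; pick H0
  Q 225.192.0.108: descend 1110000111000 ; hops seen [H0,H2,H1] ; pick H1
  add 225.192.0.0/12 -> H1 at depth 12
  add 119.0.0.0/8 -> H1 at depth 8
  Q 119.193.1.64: descend 0111011111000001000000010100 ; hops seen [H0,H1,H1,H0,H0,H2] ; pick H2
  add 225.197.254.96/28 -> H3 at depth 28
  del 225.192.0.0/12 (clear depth 12)
  add 0.0.0.0/0 -> H3 at depth 0
  Q 225.197.254.96: descend 1110000111000101111111100110 ; hops seen [H3,H2,H3] ; pick H3
  Q 119.0.63.255: descend 01110111 ; hops seen [H3,H1] ; pick H1
  Q 119.0.0.0: descend 01110111 ; hops seen [H3,H1] ; pick H1

== LOOKUPS ==
["H0","H2","H0","H0","H1","H2","H3","H1","H1"]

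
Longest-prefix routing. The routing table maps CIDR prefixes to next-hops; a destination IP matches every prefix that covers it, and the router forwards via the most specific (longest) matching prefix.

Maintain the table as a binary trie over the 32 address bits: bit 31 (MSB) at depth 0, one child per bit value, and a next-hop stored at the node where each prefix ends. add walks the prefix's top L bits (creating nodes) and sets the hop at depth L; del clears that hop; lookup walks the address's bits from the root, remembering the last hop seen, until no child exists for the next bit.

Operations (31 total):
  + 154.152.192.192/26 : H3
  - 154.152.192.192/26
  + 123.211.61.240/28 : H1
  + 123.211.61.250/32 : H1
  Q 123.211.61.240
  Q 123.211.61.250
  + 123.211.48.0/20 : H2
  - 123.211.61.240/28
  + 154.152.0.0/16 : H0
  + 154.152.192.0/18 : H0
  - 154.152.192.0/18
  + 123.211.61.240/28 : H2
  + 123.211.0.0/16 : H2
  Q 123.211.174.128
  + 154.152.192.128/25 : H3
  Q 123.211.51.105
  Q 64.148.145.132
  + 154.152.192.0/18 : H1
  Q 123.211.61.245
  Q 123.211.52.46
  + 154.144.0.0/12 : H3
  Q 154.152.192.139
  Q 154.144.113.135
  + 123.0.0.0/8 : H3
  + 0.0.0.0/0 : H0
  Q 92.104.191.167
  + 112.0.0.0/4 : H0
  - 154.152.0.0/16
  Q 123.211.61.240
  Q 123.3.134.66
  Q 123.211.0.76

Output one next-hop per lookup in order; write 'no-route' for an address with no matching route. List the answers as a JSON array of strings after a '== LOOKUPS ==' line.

Process each operation:
  add 154.152.192.192/26 -> H3 at depth 26
  - 154.152.192.192/26 clear@26
  add 123.211.61.240/28 -> H1 at depth 28
  add 123.211.61.250/32 -> H1 at depth 32
  lookup 123.211.61.240: bits 0111101111010011001111011111 walk d0:-→d1:-→d2:-→d3:-→d4:-→d5:-→d6:-→d7:-→d8:-→d9:-→d10:-→d11:-→d12:-→d13:-→d14:-→d15:-→d16:-→d17:-→d18:-→d19:-→d20:-→d21:-→d22:-→d23:-→d24:-→d25:-→d26:-→d27:-→d28:H1 -> H1
  lookup 123.211.61.250: bits 01111011110100110011110111111010 walk d0:-→d1:-→d2:-→d3:-→d4:-→d5:-→d6:-→d7:-→d8:-→d9:-→d10:-→d11:-→d12:-→d13:-→d14:-→d15:-→d16:-→d17:-→d18:-→d19:-→d20:-→d21:-→d22:-→d23:-→d24:-→d25:-→d26:-→d27:-→d28:H1→d29:-→d30:-→d31:-→d32:H1 -> H1
  add 123.211.48.0/20 -> H2 at depth 20
  - 123.211.61.240/28 clear@28
  add 154.152.0.0/16 -> H0 at depth 16
  add 154.152.192.0/18 -> H0 at depth 18
  - 154.152.192.0/18 clear@18
  add 123.211.61.240/28 -> H2 at depth 28
  add 123.211.0.0/16 -> H2 at depth 16
  lookup 123.211.174.128: bits 0111101111010011 walk d0:-→d1:-→d2:-→d3:-→d4:-→d5:-→d6:-→d7:-→d8:-→d9:-→d10:-→d11:-→d12:-→d13:-→d14:-→d15:-→d16:H2 -> H2
  add 154.152.192.128/25 -> H3 at depth 25
  lookup 123.211.51.105: bits 01111011110100110011 walk d0:-→d1:-→d2:-→d3:-→d4:-→d5:-→d6:-→d7:-→d8:-→d9:-→d10:-→d11:-→d12:-→d13:-→d14:-→d15:-→d16:H2→d17:-→d18:-→d19:-→d20:H2 -> H2
  lookup 64.148.145.132: bits 01 walk d0:-→d1:-→d2:- -> no-route
  add 154.152.192.0/18 -> H1 at depth 18
  lookup 123.211.61.245: bits 0111101111010011001111011111 walk d0:-→d1:-→d2:-→d3:-→d4:-→d5:-→d6:-→d7:-→d8:-→d9:-→d10:-→d11:-→d12:-→d13:-→d14:-→d15:-→d16:H2→d17:-→d18:-→d19:-→d20:H2→d21:-→d22:-→d23:-→d24:-→d25:-→d26:-→d27:-→d28:H2 -> H2
  lookup 123.211.52.46: bits 01111011110100110011 walk d0:-→d1:-→d2:-→d3:-→d4:-→d5:-→d6:-→d7:-→d8:-→d9:-→d10:-→d11:-→d12:-→d13:-→d14:-→d15:-→d16:H2→d17:-→d18:-→d19:-→d20:H2 -> H2
  add 154.144.0.0/12 -> H3 at depth 12
  lookup 154.152.192.139: bits 1001101010011000110000001 walk d0:-→d1:-→d2:-→d3:-→d4:-→d5:-→d6:-→d7:-→d8:-→d9:-→d10:-→d11:-→d12:H3→d13:-→d14:-→d15:-→d16:H0→d17:-→d18:H1→d19:-→d20:-→d21:-→d22:-→d23:-→d24:-→d25:H3 -> H3
  lookup 154.144.113.135: bits 100110101001 walk d0:-→d1:-→d2:-→d3:-→d4:-→d5:-→d6:-→d7:-→d8:-→d9:-→d10:-→d11:-→d12:H3 -> H3
  add 123.0.0.0/8 -> H3 at depth 8
  add 0.0.0.0/0 -> H0 at depth 0
  lookup 92.104.191.167: bits 01 walk d0:H0→d1:-→d2:- -> H0
  add 112.0.0.0/4 -> H0 at depth 4
  - 154.152.0.0/16 clear@16
  lookup 123.211.61.240: bits 0111101111010011001111011111 walk d0:H0→d1:-→d2:-→d3:-→d4:H0→d5:-→d6:-→d7:-→d8:H3→d9:-→d10:-→d11:-→d12:-→d13:-→d14:-→d15:-→d16:H2→d17:-→d18:-→d19:-→d20:H2→d21:-→d22:-→d23:-→d24:-→d25:-→d26:-→d27:-→d28:H2 -> H2
  lookup 123.3.134.66: bits 01111011 walk d0:H0→d1:-→d2:-→d3:-→d4:H0→d5:-→d6:-→d7:-→d8:H3 -> H3
  lookup 123.211.0.76: bits 011110111101001100 walk d0:H0→d1:-→d2:-→d3:-→d4:H0→d5:-→d6:-→d7:-→d8:H3→d9:-→d10:-→d11:-→d12:-→d13:-→d14:-→d15:-→d16:H2→d17:-→d18:- -> H2

== LOOKUPS ==
["H1","H1","H2","H2","no-route","H2","H2","H3","H3","H0","H2","H3","H2"]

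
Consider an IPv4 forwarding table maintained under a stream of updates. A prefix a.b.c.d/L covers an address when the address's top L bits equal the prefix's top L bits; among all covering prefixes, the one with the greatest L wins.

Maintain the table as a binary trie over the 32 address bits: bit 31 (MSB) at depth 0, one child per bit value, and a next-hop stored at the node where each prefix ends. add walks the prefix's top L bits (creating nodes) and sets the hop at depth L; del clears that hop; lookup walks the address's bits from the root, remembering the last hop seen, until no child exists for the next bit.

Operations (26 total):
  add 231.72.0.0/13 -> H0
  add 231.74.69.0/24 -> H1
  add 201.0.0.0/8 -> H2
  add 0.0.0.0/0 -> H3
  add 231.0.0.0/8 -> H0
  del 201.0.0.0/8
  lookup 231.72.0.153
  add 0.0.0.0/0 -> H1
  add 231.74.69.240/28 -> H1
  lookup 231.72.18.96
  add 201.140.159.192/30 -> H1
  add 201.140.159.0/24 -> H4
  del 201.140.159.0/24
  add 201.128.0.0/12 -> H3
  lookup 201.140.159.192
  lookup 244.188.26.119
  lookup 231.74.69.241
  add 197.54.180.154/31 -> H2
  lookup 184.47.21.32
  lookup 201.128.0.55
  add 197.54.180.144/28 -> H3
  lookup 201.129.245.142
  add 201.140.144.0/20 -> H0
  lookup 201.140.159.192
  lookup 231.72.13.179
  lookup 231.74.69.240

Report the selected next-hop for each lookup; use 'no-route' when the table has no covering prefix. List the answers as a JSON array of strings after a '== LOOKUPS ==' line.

Trace:
  add 231.72.0.0/13 -> H0 at depth 13
  add 231.74.69.0/24 -> H1 at depth 24
  add 201.0.0.0/8 -> H2 at depth 8
  add 0.0.0.0/0 -> H3 at depth 0
  add 231.0.0.0/8 -> H0 at depth 8
  - 201.0.0.0/8 clear@8
  Q 231.72.0.153: descend 11100111010010 ; hops seen [H3,H0,H0] ; pick H0
  add 0.0.0.0/0 -> H1 at depth 0
  add 231.74.69.240/28 -> H1 at depth 28
  Q 231.72.18.96: descend 11100111010010 ; hops seen [H1,H0,H0] ; pick H0
  add 201.140.159.192/30 -> H1 at depth 30
  add 201.140.159.0/24 -> H4 at depth 24
  - 201.140.159.0/24 clear@24
  add 201.128.0.0/12 -> H3 at depth 12
  Q 201.140.159.192: descend 110010011000110010011111110000 ; hops seen [H1,H3,H1] ; pick H1
  Q 244.188.26.119: descend 111 ; hops seen [H1] ; pick H1
  Q 231.74.69.241: descend 1110011101001010010001011111 ; hops seen [H1,H0,H0,H1,H1] ; pick H1
  add 197.54.180.154/31 -> H2 at depth 31
  Q 184.47.21.32: descend 1 ; hops seen [H1] ; pick H1
  Q 201.128.0.55: descend 110010011000 ; hops seen [H1,H3] ; pick H3
  add 197.54.180.144/28 -> H3 at depth 28
  Q 201.129.245.142: descend 110010011000 ; hops seen [H1,H3] ; pick H3
  add 201.140.144.0/20 -> H0 at depth 20
  Q 201.140.159.192: descend 110010011000110010011111110000 ; hops seen [H1,H3,H0,H1] ; pick H1
  Q 231.72.13.179: descend 11100111010010 ; hops seen [H1,H0,H0] ; pick H0
  Q 231.74.69.240: descend 1110011101001010010001011111 ; hops seen [H1,H0,H0,H1,H1] ; pick H1

== LOOKUPS ==
["H0","H0","H1","H1","H1","H1","H3","H3","H1","H0","H1"]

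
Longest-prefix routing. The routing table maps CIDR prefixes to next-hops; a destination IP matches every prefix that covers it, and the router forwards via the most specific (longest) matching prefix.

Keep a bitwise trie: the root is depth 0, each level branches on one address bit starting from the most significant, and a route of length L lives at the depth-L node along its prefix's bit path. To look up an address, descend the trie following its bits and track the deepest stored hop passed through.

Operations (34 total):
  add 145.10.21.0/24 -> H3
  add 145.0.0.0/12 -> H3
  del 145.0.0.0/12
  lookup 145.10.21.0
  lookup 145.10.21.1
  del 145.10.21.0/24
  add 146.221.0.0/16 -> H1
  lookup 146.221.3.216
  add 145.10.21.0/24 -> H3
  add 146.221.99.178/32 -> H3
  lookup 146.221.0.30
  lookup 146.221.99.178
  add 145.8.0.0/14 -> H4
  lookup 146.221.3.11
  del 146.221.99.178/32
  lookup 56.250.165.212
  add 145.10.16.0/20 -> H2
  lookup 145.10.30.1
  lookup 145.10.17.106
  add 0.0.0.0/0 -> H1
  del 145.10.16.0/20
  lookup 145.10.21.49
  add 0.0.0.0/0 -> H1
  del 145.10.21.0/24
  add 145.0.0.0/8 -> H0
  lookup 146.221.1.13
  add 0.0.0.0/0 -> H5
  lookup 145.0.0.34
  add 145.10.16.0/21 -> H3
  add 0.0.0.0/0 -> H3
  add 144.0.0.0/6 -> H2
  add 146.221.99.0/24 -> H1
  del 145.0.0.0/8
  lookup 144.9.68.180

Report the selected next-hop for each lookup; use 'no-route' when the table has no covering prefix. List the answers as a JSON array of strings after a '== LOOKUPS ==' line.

Apply in order:
  add 145.10.21.0/24 -> H3 at depth 24
  add 145.0.0.0/12 -> H3 at depth 12
  - 145.0.0.0/12 clear@12
  lookup 145.10.21.0: bits 100100010000101000010101 walk d0:-→d1:-→d2:-→d3:-→d4:-→d5:-→d6:-→d7:-→d8:-→d9:-→d10:-→d11:-→d12:-→d13:-→d14:-→d15:-→d16:-→d17:-→d18:-→d19:-→d20:-→d21:-→d22:-→d23:-→d24:H3 -> H3
  lookup 145.10.21.1: bits 100100010000101000010101 walk d0:-→d1:-→d2:-→d3:-→d4:-→d5:-→d6:-→d7:-→d8:-→d9:-→d10:-→d11:-→d12:-→d13:-→d14:-→d15:-→d16:-→d17:-→d18:-→d19:-→d20:-→d21:-→d22:-→d23:-→d24:H3 -> H3
  - 145.10.21.0/24 clear@24
  add 146.221.0.0/16 -> H1 at depth 16
  lookup 146.221.3.216: bits 1001001011011101 walk d0:-→d1:-→d2:-→d3:-→d4:-→d5:-→d6:-→d7:-→d8:-→d9:-→d10:-→d11:-→d12:-→d13:-→d14:-→d15:-→d16:H1 -> H1
  add 145.10.21.0/24 -> H3 at depth 24
  add 146.221.99.178/32 -> H3 at depth 32
  lookup 146.221.0.30: bits 10010010110111010 walk d0:-→d1:-→d2:-→d3:-→d4:-→d5:-→d6:-→d7:-→d8:-→d9:-→d10:-→d11:-→d12:-→d13:-→d14:-→d15:-→d16:H1→d17:- -> H1
  lookup 146.221.99.178: bits 10010010110111010110001110110010 walk d0:-→d1:-→d2:-→d3:-→d4:-→d5:-→d6:-→d7:-→d8:-→d9:-→d10:-→d11:-→d12:-→d13:-→d14:-→d15:-→d16:H1→d17:-→d18:-→d19:-→d20:-→d21:-→d22:-→d23:-→d24:-→d25:-→d26:-→d27:-→d28:-→d29:-→d30:-→d31:-→d32:H3 -> H3
  add 145.8.0.0/14 -> H4 at depth 14
  lookup 146.221.3.11: bits 10010010110111010 walk d0:-→d1:-→d2:-→d3:-→d4:-→d5:-→d6:-→d7:-→d8:-→d9:-→d10:-→d11:-→d12:-→d13:-→d14:-→d15:-→d16:H1→d17:- -> H1
  - 146.221.99.178/32 clear@32
  lookup 56.250.165.212: bits ε walk d0:- -> no-route
  add 145.10.16.0/20 -> H2 at depth 20
  lookup 145.10.30.1: bits 10010001000010100001 walk d0:-→d1:-→d2:-→d3:-→d4:-→d5:-→d6:-→d7:-→d8:-→d9:-→d10:-→d11:-→d12:-→d13:-→d14:H4→d15:-→d16:-→d17:-→d18:-→d19:-→d20:H2 -> H2
  lookup 145.10.17.106: bits 100100010000101000010 walk d0:-→d1:-→d2:-→d3:-→d4:-→d5:-→d6:-→d7:-→d8:-→d9:-→d10:-→d11:-→d12:-→d13:-→d14:H4→d15:-→d16:-→d17:-→d18:-→d19:-→d20:H2→d21:- -> H2
  add 0.0.0.0/0 -> H1 at depth 0
  - 145.10.16.0/20 clear@20
  lookup 145.10.21.49: bits 100100010000101000010101 walk d0:H1→d1:-→d2:-→d3:-→d4:-→d5:-→d6:-→d7:-→d8:-→d9:-→d10:-→d11:-→d12:-→d13:-→d14:H4→d15:-→d16:-→d17:-→d18:-→d19:-→d20:-→d21:-→d22:-→d23:-→d24:H3 -> H3
  add 0.0.0.0/0 -> H1 at depth 0
  - 145.10.21.0/24 clear@24
  add 145.0.0.0/8 -> H0 at depth 8
  lookup 146.221.1.13: bits 10010010110111010 walk d0:H1→d1:-→d2:-→d3:-→d4:-→d5:-→d6:-→d7:-→d8:-→d9:-→d10:-→d11:-→d12:-→d13:-→d14:-→d15:-→d16:H1→d17:- -> H1
  add 0.0.0.0/0 -> H5 at depth 0
  lookup 145.0.0.34: bits 100100010000 walk d0:H5→d1:-→d2:-→d3:-→d4:-→d5:-→d6:-→d7:-→d8:H0→d9:-→d10:-→d11:-→d12:- -> H0
  add 145.10.16.0/21 -> H3 at depth 21
  add 0.0.0.0/0 -> H3 at depth 0
  add 144.0.0.0/6 -> H2 at depth 6
  add 146.221.99.0/24 -> H1 at depth 24
  - 145.0.0.0/8 clear@8
  lookup 144.9.68.180: bits 1001000 walk d0:H3→d1:-→d2:-→d3:-→d4:-→d5:-→d6:H2→d7:- -> H2

== LOOKUPS ==
["H3","H3","H1","H1","H3","H1","no-route","H2","H2","H3","H1","H0","H2"]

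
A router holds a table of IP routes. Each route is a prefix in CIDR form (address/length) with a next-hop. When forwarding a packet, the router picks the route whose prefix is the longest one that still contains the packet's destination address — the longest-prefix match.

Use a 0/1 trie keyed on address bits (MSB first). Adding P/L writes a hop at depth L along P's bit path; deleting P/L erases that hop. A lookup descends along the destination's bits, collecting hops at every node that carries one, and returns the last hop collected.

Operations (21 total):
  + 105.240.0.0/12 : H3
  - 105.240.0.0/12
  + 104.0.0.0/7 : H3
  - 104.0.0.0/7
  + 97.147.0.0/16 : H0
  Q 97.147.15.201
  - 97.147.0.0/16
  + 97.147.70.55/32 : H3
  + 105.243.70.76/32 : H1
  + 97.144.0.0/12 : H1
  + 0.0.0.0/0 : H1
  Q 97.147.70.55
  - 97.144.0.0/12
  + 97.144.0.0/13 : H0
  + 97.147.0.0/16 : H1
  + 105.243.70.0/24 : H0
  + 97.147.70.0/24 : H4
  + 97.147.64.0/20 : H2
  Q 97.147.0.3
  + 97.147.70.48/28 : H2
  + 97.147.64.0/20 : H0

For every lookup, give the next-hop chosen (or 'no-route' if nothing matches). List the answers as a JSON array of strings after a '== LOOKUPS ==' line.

Process each operation:
  add 105.240.0.0/12 -> H3 at depth 12
  - 105.240.0.0/12 clear@12
  add 104.0.0.0/7 -> H3 at depth 7
  - 104.0.0.0/7 clear@7
  add 97.147.0.0/16 -> H0 at depth 16
  lookup 97.147.15.201: bits 0110000110010011 walk d0:-→d1:-→d2:-→d3:-→d4:-→d5:-→d6:-→d7:-→d8:-→d9:-→d10:-→d11:-→d12:-→d13:-→d14:-→d15:-→d16:H0 -> H0
  - 97.147.0.0/16 clear@16
  add 97.147.70.55/32 -> H3 at depth 32
  add 105.243.70.76/32 -> H1 at depth 32
  add 97.144.0.0/12 -> H1 at depth 12
  add 0.0.0.0/0 -> H1 at depth 0
  lookup 97.147.70.55: bits 01100001100100110100011000110111 walk d0:H1→d1:-→d2:-→d3:-→d4:-→d5:-→d6:-→d7:-→d8:-→d9:-→d10:-→d11:-→d12:H1→d13:-→d14:-→d15:-→d16:-→d17:-→d18:-→d19:-→d20:-→d21:-→d22:-→d23:-→d24:-→d25:-→d26:-→d27:-→d28:-→d29:-→d30:-→d31:-→d32:H3 -> H3
  - 97.144.0.0/12 clear@12
  add 97.144.0.0/13 -> H0 at depth 13
  add 97.147.0.0/16 -> H1 at depth 16
  add 105.243.70.0/24 -> H0 at depth 24
  add 97.147.70.0/24 -> H4 at depth 24
  add 97.147.64.0/20 -> H2 at depth 20
  lookup 97.147.0.3: bits 01100001100100110 walk d0:H1→d1:-→d2:-→d3:-→d4:-→d5:-→d6:-→d7:-→d8:-→d9:-→d10:-→d11:-→d12:-→d13:H0→d14:-→d15:-→d16:H1→d17:- -> H1
  add 97.147.70.48/28 -> H2 at depth 28
  add 97.147.64.0/20 -> H0 at depth 20

== LOOKUPS ==
["H0","H3","H1"]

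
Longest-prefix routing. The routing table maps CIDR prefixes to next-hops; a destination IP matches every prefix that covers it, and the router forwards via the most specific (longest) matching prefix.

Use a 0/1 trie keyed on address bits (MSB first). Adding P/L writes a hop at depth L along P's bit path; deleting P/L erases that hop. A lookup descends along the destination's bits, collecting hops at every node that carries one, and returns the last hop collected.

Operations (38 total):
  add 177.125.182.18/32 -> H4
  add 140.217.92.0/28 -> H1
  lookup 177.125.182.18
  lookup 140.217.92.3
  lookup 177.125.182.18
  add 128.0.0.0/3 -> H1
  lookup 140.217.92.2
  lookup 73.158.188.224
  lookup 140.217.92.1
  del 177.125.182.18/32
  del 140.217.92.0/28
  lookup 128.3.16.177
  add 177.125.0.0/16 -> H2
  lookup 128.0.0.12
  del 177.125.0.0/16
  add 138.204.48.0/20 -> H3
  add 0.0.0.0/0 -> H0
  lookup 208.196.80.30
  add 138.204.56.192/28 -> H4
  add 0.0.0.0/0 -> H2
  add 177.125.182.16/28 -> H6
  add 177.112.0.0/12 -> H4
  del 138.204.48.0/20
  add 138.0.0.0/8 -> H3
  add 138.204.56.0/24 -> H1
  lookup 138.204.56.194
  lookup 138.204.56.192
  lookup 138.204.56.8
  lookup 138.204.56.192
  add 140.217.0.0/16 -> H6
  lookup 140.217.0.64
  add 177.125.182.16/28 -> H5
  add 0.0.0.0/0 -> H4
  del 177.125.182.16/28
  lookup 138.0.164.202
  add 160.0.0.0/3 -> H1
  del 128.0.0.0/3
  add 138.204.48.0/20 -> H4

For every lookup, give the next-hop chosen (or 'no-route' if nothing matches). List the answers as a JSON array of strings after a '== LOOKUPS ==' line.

Process each operation:
  add 177.125.182.18/32 -> H4 at depth 32
  add 140.217.92.0/28 -> H1 at depth 28
  ? 177.125.182.18  path d0:-→d1:-→d2:-→d3:-→d4:-→d5:-→d6:-→d7:-→d8:-→d9:-→d10:-→d11:-→d12:-→d13:-→d14:-→d15:-→d16:-→d17:-→d18:-→d19:-→d20:-→d21:-→d22:-→d23:-→d24:-→d25:-→d26:-→d27:-→d28:-→d29:-→d30:-→d31:-→d32:H4  best=H4
  ? 140.217.92.3  path d0:-→d1:-→d2:-→d3:-→d4:-→d5:-→d6:-→d7:-→d8:-→d9:-→d10:-→d11:-→d12:-→d13:-→d14:-→d15:-→d16:-→d17:-→d18:-→d19:-→d20:-→d21:-→d22:-→d23:-→d24:-→d25:-→d26:-→d27:-→d28:H1  best=H1
  ? 177.125.182.18  path d0:-→d1:-→d2:-→d3:-→d4:-→d5:-→d6:-→d7:-→d8:-→d9:-→d10:-→d11:-→d12:-→d13:-→d14:-→d15:-→d16:-→d17:-→d18:-→d19:-→d20:-→d21:-→d22:-→d23:-→d24:-→d25:-→d26:-→d27:-→d28:-→d29:-→d30:-→d31:-→d32:H4  best=H4
  add 128.0.0.0/3 -> H1 at depth 3
  ? 140.217.92.2  path d0:-→d1:-→d2:-→d3:H1→d4:-→d5:-→d6:-→d7:-→d8:-→d9:-→d10:-→d11:-→d12:-→d13:-→d14:-→d15:-→d16:-→d17:-→d18:-→d19:-→d20:-→d21:-→d22:-→d23:-→d24:-→d25:-→d26:-→d27:-→d28:H1  best=H1
  ? 73.158.188.224  path d0:-  best=no-route
  ? 140.217.92.1  path d0:-→d1:-→d2:-→d3:H1→d4:-→d5:-→d6:-→d7:-→d8:-→d9:-→d10:-→d11:-→d12:-→d13:-→d14:-→d15:-→d16:-→d17:-→d18:-→d19:-→d20:-→d21:-→d22:-→d23:-→d24:-→d25:-→d26:-→d27:-→d28:H1  best=H1
  del 177.125.182.18/32 (clear depth 32)
  del 140.217.92.0/28 (clear depth 28)
  ? 128.3.16.177  path d0:-→d1:-→d2:-→d3:H1→d4:-  best=H1
  add 177.125.0.0/16 -> H2 at depth 16
  ? 128.0.0.12  path d0:-→d1:-→d2:-→d3:H1→d4:-  best=H1
  del 177.125.0.0/16 (clear depth 16)
  add 138.204.48.0/20 -> H3 at depth 20
  add 0.0.0.0/0 -> H0 at depth 0
  ? 208.196.80.30  path d0:H0→d1:-  best=H0
  add 138.204.56.192/28 -> H4 at depth 28
  add 0.0.0.0/0 -> H2 at depth 0
  add 177.125.182.16/28 -> H6 at depth 28
  add 177.112.0.0/12 -> H4 at depth 12
  del 138.204.48.0/20 (clear depth 20)
  add 138.0.0.0/8 -> H3 at depth 8
  add 138.204.56.0/24 -> H1 at depth 24
  ? 138.204.56.194  path d0:H2→d1:-→d2:-→d3:H1→d4:-→d5:-→d6:-→d7:-→d8:H3→d9:-→d10:-→d11:-→d12:-→d13:-→d14:-→d15:-→d16:-→d17:-→d18:-→d19:-→d20:-→d21:-→d22:-→d23:-→d24:H1→d25:-→d26:-→d27:-→d28:H4  best=H4
  ? 138.204.56.192  path d0:H2→d1:-→d2:-→d3:H1→d4:-→d5:-→d6:-→d7:-→d8:H3→d9:-→d10:-→d11:-→d12:-→d13:-→d14:-→d15:-→d16:-→d17:-→d18:-→d19:-→d20:-→d21:-→d22:-→d23:-→d24:H1→d25:-→d26:-→d27:-→d28:H4  best=H4
  ? 138.204.56.8  path d0:H2→d1:-→d2:-→d3:H1→d4:-→d5:-→d6:-→d7:-→d8:H3→d9:-→d10:-→d11:-→d12:-→d13:-→d14:-→d15:-→d16:-→d17:-→d18:-→d19:-→d20:-→d21:-→d22:-→d23:-→d24:H1  best=H1
  ? 138.204.56.192  path d0:H2→d1:-→d2:-→d3:H1→d4:-→d5:-→d6:-→d7:-→d8:H3→d9:-→d10:-→d11:-→d12:-→d13:-→d14:-→d15:-→d16:-→d17:-→d18:-→d19:-→d20:-→d21:-→d22:-→d23:-→d24:H1→d25:-→d26:-→d27:-→d28:H4  best=H4
  add 140.217.0.0/16 -> H6 at depth 16
  ? 140.217.0.64  path d0:H2→d1:-→d2:-→d3:H1→d4:-→d5:-→d6:-→d7:-→d8:-→d9:-→d10:-→d11:-→d12:-→d13:-→d14:-→d15:-→d16:H6→d17:-  best=H6
  add 177.125.182.16/28 -> H5 at depth 28
  add 0.0.0.0/0 -> H4 at depth 0
  del 177.125.182.16/28 (clear depth 28)
  ? 138.0.164.202  path d0:H4→d1:-→d2:-→d3:H1→d4:-→d5:-→d6:-→d7:-→d8:H3  best=H3
  add 160.0.0.0/3 -> H1 at depth 3
  del 128.0.0.0/3 (clear depth 3)
  add 138.204.48.0/20 -> H4 at depth 20

== LOOKUPS ==
["H4","H1","H4","H1","no-route","H1","H1","H1","H0","H4","H4","H1","H4","H6","H3"]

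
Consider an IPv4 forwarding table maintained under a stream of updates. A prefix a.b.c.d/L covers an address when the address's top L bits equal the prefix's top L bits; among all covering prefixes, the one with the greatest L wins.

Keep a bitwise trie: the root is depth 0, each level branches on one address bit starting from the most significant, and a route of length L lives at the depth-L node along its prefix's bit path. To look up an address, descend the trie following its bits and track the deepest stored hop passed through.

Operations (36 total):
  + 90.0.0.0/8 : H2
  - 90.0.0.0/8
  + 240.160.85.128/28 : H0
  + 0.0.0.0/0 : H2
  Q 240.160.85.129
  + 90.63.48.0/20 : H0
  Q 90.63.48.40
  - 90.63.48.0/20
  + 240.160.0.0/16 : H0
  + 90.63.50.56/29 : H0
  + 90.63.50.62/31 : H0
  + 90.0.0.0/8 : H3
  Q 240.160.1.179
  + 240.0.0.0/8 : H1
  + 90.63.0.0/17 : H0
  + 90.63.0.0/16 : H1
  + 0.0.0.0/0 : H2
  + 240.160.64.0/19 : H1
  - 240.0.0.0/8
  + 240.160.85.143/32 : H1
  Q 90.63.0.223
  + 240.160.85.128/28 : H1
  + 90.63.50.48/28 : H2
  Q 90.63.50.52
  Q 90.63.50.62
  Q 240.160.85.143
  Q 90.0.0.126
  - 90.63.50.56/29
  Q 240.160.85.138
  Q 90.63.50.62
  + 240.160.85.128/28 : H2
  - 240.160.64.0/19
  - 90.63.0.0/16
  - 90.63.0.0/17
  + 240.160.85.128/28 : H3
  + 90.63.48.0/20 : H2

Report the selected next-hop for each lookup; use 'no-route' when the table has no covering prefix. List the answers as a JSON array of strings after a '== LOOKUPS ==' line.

Apply in order:
  + 90.0.0.0/8 (H2) depth=8
  - 90.0.0.0/8 clear@8
  + 240.160.85.128/28 (H0) depth=28
  + 0.0.0.0/0 (H2) depth=0
  Q 240.160.85.129: descend 1111000010100000010101011000 ; hops seen [H2,H0] ; pick H0
  + 90.63.48.0/20 (H0) depth=20
  Q 90.63.48.40: descend 01011010001111110011 ; hops seen [H2,H0] ; pick H0
  - 90.63.48.0/20 clear@20
  + 240.160.0.0/16 (H0) depth=16
  + 90.63.50.56/29 (H0) depth=29
  + 90.63.50.62/31 (H0) depth=31
  + 90.0.0.0/8 (H3) depth=8
  Q 240.160.1.179: descend 11110000101000000 ; hops seen [H2,H0] ; pick H0
  + 240.0.0.0/8 (H1) depth=8
  + 90.63.0.0/17 (H0) depth=17
  + 90.63.0.0/16 (H1) depth=16
  + 0.0.0.0/0 (H2) depth=0
  + 240.160.64.0/19 (H1) depth=19
  - 240.0.0.0/8 clear@8
  + 240.160.85.143/32 (H1) depth=32
  Q 90.63.0.223: descend 010110100011111100 ; hops seen [H2,H3,H1,H0] ; pick H0
  + 240.160.85.128/28 (H1) depth=28
  + 90.63.50.48/28 (H2) depth=28
  Q 90.63.50.52: descend 0101101000111111001100100011 ; hops seen [H2,H3,H1,H0,H2] ; pick H2
  Q 90.63.50.62: descend 0101101000111111001100100011111 ; hops seen [H2,H3,H1,H0,H2,H0,H0] ; pick H0
  Q 240.160.85.143: descend 11110000101000000101010110001111 ; hops seen [H2,H0,H1,H1,H1] ; pick H1
  Q 90.0.0.126: descend 0101101000 ; hops seen [H2,H3] ; pick H3
  - 90.63.50.56/29 clear@29
  Q 240.160.85.138: descend 11110000101000000101010110001 ; hops seen [H2,H0,H1,H1] ; pick H1
  Q 90.63.50.62: descend 0101101000111111001100100011111 ; hops seen [H2,H3,H1,H0,H2,H0] ; pick H0
  + 240.160.85.128/28 (H2) depth=28
  - 240.160.64.0/19 clear@19
  - 90.63.0.0/16 clear@16
  - 90.63.0.0/17 clear@17
  + 240.160.85.128/28 (H3) depth=28
  + 90.63.48.0/20 (H2) depth=20

== LOOKUPS ==
["H0","H0","H0","H0","H2","H0","H1","H3","H1","H0"]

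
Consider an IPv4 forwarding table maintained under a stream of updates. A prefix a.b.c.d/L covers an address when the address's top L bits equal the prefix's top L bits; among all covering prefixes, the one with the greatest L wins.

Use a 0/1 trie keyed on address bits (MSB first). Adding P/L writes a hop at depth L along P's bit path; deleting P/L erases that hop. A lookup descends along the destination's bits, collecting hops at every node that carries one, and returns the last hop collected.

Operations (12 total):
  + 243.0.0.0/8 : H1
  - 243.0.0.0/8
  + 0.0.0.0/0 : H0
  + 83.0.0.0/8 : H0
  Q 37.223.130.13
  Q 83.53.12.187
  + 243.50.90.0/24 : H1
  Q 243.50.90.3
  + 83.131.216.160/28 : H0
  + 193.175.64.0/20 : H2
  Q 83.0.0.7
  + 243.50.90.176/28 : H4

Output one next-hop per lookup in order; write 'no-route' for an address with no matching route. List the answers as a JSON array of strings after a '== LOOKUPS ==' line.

Process each operation:
  + 243.0.0.0/8 (H1) depth=8
  - 243.0.0.0/8 clear@8
  + 0.0.0.0/0 (H0) depth=0
  + 83.0.0.0/8 (H0) depth=8
  Q 37.223.130.13: descend 0 ; hops seen [H0] ; pick H0
  Q 83.53.12.187: descend 01010011 ; hops seen [H0,H0] ; pick H0
  + 243.50.90.0/24 (H1) depth=24
  Q 243.50.90.3: descend 111100110011001001011010 ; hops seen [H0,H1] ; pick H1
  + 83.131.216.160/28 (H0) depth=28
  + 193.175.64.0/20 (H2) depth=20
  Q 83.0.0.7: descend 01010011 ; hops seen [H0,H0] ; pick H0
  + 243.50.90.176/28 (H4) depth=28

== LOOKUPS ==
["H0","H0","H1","H0"]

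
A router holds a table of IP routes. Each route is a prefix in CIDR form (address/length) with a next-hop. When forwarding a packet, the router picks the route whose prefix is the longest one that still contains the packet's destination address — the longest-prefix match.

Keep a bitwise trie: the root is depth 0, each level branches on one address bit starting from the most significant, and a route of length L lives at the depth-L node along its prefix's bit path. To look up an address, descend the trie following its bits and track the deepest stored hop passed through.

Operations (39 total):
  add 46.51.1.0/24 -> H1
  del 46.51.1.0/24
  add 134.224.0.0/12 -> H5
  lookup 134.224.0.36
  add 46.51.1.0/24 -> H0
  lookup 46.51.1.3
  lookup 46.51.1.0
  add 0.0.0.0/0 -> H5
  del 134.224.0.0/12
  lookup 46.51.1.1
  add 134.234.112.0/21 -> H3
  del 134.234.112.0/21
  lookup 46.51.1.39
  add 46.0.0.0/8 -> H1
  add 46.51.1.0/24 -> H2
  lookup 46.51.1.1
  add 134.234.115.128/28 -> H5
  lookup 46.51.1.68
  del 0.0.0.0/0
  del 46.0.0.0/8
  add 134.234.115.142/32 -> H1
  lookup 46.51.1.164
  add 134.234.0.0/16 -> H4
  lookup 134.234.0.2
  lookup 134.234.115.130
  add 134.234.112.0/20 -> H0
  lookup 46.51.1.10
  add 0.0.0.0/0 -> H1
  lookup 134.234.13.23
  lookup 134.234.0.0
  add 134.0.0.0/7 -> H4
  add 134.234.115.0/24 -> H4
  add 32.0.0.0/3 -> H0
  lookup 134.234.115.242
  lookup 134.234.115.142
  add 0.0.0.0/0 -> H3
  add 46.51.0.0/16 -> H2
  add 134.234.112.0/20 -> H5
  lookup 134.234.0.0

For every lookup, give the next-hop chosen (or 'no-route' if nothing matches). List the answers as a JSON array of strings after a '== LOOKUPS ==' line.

Process each operation:
  + 46.51.1.0/24 (H1) depth=24
  del 46.51.1.0/24 (clear depth 24)
  + 134.224.0.0/12 (H5) depth=12
  lookup 134.224.0.36: bits 100001101110 walk d0:-→d1:-→d2:-→d3:-→d4:-→d5:-→d6:-→d7:-→d8:-→d9:-→d10:-→d11:-→d12:H5 -> H5
  + 46.51.1.0/24 (H0) depth=24
  lookup 46.51.1.3: bits 001011100011001100000001 walk d0:-→d1:-→d2:-→d3:-→d4:-→d5:-→d6:-→d7:-→d8:-→d9:-→d10:-→d11:-→d12:-→d13:-→d14:-→d15:-→d16:-→d17:-→d18:-→d19:-→d20:-→d21:-→d22:-→d23:-→d24:H0 -> H0
  lookup 46.51.1.0: bits 001011100011001100000001 walk d0:-→d1:-→d2:-→d3:-→d4:-→d5:-→d6:-→d7:-→d8:-→d9:-→d10:-→d11:-→d12:-→d13:-→d14:-→d15:-→d16:-→d17:-→d18:-→d19:-→d20:-→d21:-→d22:-→d23:-→d24:H0 -> H0
  + 0.0.0.0/0 (H5) depth=0
  del 134.224.0.0/12 (clear depth 12)
  lookup 46.51.1.1: bits 001011100011001100000001 walk d0:H5→d1:-→d2:-→d3:-→d4:-→d5:-→d6:-→d7:-→d8:-→d9:-→d10:-→d11:-→d12:-→d13:-→d14:-→d15:-→d16:-→d17:-→d18:-→d19:-→d20:-→d21:-→d22:-→d23:-→d24:H0 -> H0
  + 134.234.112.0/21 (H3) depth=21
  del 134.234.112.0/21 (clear depth 21)
  lookup 46.51.1.39: bits 001011100011001100000001 walk d0:H5→d1:-→d2:-→d3:-→d4:-→d5:-→d6:-→d7:-→d8:-→d9:-→d10:-→d11:-→d12:-→d13:-→d14:-→d15:-→d16:-→d17:-→d18:-→d19:-→d20:-→d21:-→d22:-→d23:-→d24:H0 -> H0
  + 46.0.0.0/8 (H1) depth=8
  + 46.51.1.0/24 (H2) depth=24
  lookup 46.51.1.1: bits 001011100011001100000001 walk d0:H5→d1:-→d2:-→d3:-→d4:-→d5:-→d6:-→d7:-→d8:H1→d9:-→d10:-→d11:-→d12:-→d13:-→d14:-→d15:-→d16:-→d17:-→d18:-→d19:-→d20:-→d21:-→d22:-→d23:-→d24:H2 -> H2
  + 134.234.115.128/28 (H5) depth=28
  lookup 46.51.1.68: bits 001011100011001100000001 walk d0:H5→d1:-→d2:-→d3:-→d4:-→d5:-→d6:-→d7:-→d8:H1→d9:-→d10:-→d11:-→d12:-→d13:-→d14:-→d15:-→d16:-→d17:-→d18:-→d19:-→d20:-→d21:-→d22:-→d23:-→d24:H2 -> H2
  del 0.0.0.0/0 (clear depth 0)
  del 46.0.0.0/8 (clear depth 8)
  + 134.234.115.142/32 (H1) depth=32
  lookup 46.51.1.164: bits 001011100011001100000001 walk d0:-→d1:-→d2:-→d3:-→d4:-→d5:-→d6:-→d7:-→d8:-→d9:-→d10:-→d11:-→d12:-→d13:-→d14:-→d15:-→d16:-→d17:-→d18:-→d19:-→d20:-→d21:-→d22:-→d23:-→d24:H2 -> H2
  + 134.234.0.0/16 (H4) depth=16
  lookup 134.234.0.2: bits 10000110111010100 walk d0:-→d1:-→d2:-→d3:-→d4:-→d5:-→d6:-→d7:-→d8:-→d9:-→d10:-→d11:-→d12:-→d13:-→d14:-→d15:-→d16:H4→d17:- -> H4
  lookup 134.234.115.130: bits 1000011011101010011100111000 walk d0:-→d1:-→d2:-→d3:-→d4:-→d5:-→d6:-→d7:-→d8:-→d9:-→d10:-→d11:-→d12:-→d13:-→d14:-→d15:-→d16:H4→d17:-→d18:-→d19:-→d20:-→d21:-→d22:-→d23:-→d24:-→d25:-→d26:-→d27:-→d28:H5 -> H5
  + 134.234.112.0/20 (H0) depth=20
  lookup 46.51.1.10: bits 001011100011001100000001 walk d0:-→d1:-→d2:-→d3:-→d4:-→d5:-→d6:-→d7:-→d8:-→d9:-→d10:-→d11:-→d12:-→d13:-→d14:-→d15:-→d16:-→d17:-→d18:-→d19:-→d20:-→d21:-→d22:-→d23:-→d24:H2 -> H2
  + 0.0.0.0/0 (H1) depth=0
  lookup 134.234.13.23: bits 10000110111010100 walk d0:H1→d1:-→d2:-→d3:-→d4:-→d5:-→d6:-→d7:-→d8:-→d9:-→d10:-→d11:-→d12:-→d13:-→d14:-→d15:-→d16:H4→d17:- -> H4
  lookup 134.234.0.0: bits 10000110111010100 walk d0:H1→d1:-→d2:-→d3:-→d4:-→d5:-→d6:-→d7:-→d8:-→d9:-→d10:-→d11:-→d12:-→d13:-→d14:-→d15:-→d16:H4→d17:- -> H4
  + 134.0.0.0/7 (H4) depth=7
  + 134.234.115.0/24 (H4) depth=24
  + 32.0.0.0/3 (H0) depth=3
  lookup 134.234.115.242: bits 1000011011101010011100111 walk d0:H1→d1:-→d2:-→d3:-→d4:-→d5:-→d6:-→d7:H4→d8:-→d9:-→d10:-→d11:-→d12:-→d13:-→d14:-→d15:-→d16:H4→d17:-→d18:-→d19:-→d20:H0→d21:-→d22:-→d23:-→d24:H4→d25:- -> H4
  lookup 134.234.115.142: bits 10000110111010100111001110001110 walk d0:H1→d1:-→d2:-→d3:-→d4:-→d5:-→d6:-→d7:H4→d8:-→d9:-→d10:-→d11:-→d12:-→d13:-→d14:-→d15:-→d16:H4→d17:-→d18:-→d19:-→d20:H0→d21:-→d22:-→d23:-→d24:H4→d25:-→d26:-→d27:-→d28:H5→d29:-→d30:-→d31:-→d32:H1 -> H1
  + 0.0.0.0/0 (H3) depth=0
  + 46.51.0.0/16 (H2) depth=16
  + 134.234.112.0/20 (H5) depth=20
  lookup 134.234.0.0: bits 10000110111010100 walk d0:H3→d1:-→d2:-→d3:-→d4:-→d5:-→d6:-→d7:H4→d8:-→d9:-→d10:-→d11:-→d12:-→d13:-→d14:-→d15:-→d16:H4→d17:- -> H4

== LOOKUPS ==
["H5","H0","H0","H0","H0","H2","H2","H2","H4","H5","H2","H4","H4","H4","H1","H4"]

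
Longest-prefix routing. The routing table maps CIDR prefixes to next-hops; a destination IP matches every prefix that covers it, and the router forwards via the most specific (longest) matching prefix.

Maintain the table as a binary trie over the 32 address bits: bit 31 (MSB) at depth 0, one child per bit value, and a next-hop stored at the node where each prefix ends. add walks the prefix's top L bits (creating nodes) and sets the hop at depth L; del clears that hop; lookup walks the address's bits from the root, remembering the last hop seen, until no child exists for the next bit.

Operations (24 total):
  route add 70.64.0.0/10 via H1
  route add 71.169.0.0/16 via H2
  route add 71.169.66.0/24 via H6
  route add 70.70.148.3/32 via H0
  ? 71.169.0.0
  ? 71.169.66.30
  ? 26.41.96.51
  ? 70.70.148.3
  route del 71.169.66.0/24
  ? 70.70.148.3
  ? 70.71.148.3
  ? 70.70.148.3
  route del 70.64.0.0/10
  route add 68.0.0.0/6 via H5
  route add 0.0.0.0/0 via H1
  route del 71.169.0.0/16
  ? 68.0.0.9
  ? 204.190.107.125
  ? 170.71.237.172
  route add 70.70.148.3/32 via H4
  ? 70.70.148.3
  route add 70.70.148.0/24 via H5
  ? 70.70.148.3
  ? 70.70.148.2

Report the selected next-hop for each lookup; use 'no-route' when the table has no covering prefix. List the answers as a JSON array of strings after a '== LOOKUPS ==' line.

Process each operation:
  add 70.64.0.0/10 -> H1 at depth 10
  add 71.169.0.0/16 -> H2 at depth 16
  add 71.169.66.0/24 -> H6 at depth 24
  add 70.70.148.3/32 -> H0 at depth 32
  ? 71.169.0.0  path d0:-→d1:-→d2:-→d3:-→d4:-→d5:-→d6:-→d7:-→d8:-→d9:-→d10:-→d11:-→d12:-→d13:-→d14:-→d15:-→d16:H2→d17:-  best=H2
  ? 71.169.66.30  path d0:-→d1:-→d2:-→d3:-→d4:-→d5:-→d6:-→d7:-→d8:-→d9:-→d10:-→d11:-→d12:-→d13:-→d14:-→d15:-→d16:H2→d17:-→d18:-→d19:-→d20:-→d21:-→d22:-→d23:-→d24:H6  best=H6
  ? 26.41.96.51  path d0:-→d1:-  best=no-route
  ? 70.70.148.3  path d0:-→d1:-→d2:-→d3:-→d4:-→d5:-→d6:-→d7:-→d8:-→d9:-→d10:H1→d11:-→d12:-→d13:-→d14:-→d15:-→d16:-→d17:-→d18:-→d19:-→d20:-→d21:-→d22:-→d23:-→d24:-→d25:-→d26:-→d27:-→d28:-→d29:-→d30:-→d31:-→d32:H0  best=H0
  del 71.169.66.0/24 (clear depth 24)
  ? 70.70.148.3  path d0:-→d1:-→d2:-→d3:-→d4:-→d5:-→d6:-→d7:-→d8:-→d9:-→d10:H1→d11:-→d12:-→d13:-→d14:-→d15:-→d16:-→d17:-→d18:-→d19:-→d20:-→d21:-→d22:-→d23:-→d24:-→d25:-→d26:-→d27:-→d28:-→d29:-→d30:-→d31:-→d32:H0  best=H0
  ? 70.71.148.3  path d0:-→d1:-→d2:-→d3:-→d4:-→d5:-→d6:-→d7:-→d8:-→d9:-→d10:H1→d11:-→d12:-→d13:-→d14:-→d15:-  best=H1
  ? 70.70.148.3  path d0:-→d1:-→d2:-→d3:-→d4:-→d5:-→d6:-→d7:-→d8:-→d9:-→d10:H1→d11:-→d12:-→d13:-→d14:-→d15:-→d16:-→d17:-→d18:-→d19:-→d20:-→d21:-→d22:-→d23:-→d24:-→d25:-→d26:-→d27:-→d28:-→d29:-→d30:-→d31:-→d32:H0  best=H0
  del 70.64.0.0/10 (clear depth 10)
  add 68.0.0.0/6 -> H5 at depth 6
  add 0.0.0.0/0 -> H1 at depth 0
  del 71.169.0.0/16 (clear depth 16)
  ? 68.0.0.9  path d0:H1→d1:-→d2:-→d3:-→d4:-→d5:-→d6:H5  best=H5
  ? 204.190.107.125  path d0:H1  best=H1
  ? 170.71.237.172  path d0:H1  best=H1
  add 70.70.148.3/32 -> H4 at depth 32
  ? 70.70.148.3  path d0:H1→d1:-→d2:-→d3:-→d4:-→d5:-→d6:H5→d7:-→d8:-→d9:-→d10:-→d11:-→d12:-→d13:-→d14:-→d15:-→d16:-→d17:-→d18:-→d19:-→d20:-→d21:-→d22:-→d23:-→d24:-→d25:-→d26:-→d27:-→d28:-→d29:-→d30:-→d31:-→d32:H4  best=H4
  add 70.70.148.0/24 -> H5 at depth 24
  ? 70.70.148.3  path d0:H1→d1:-→d2:-→d3:-→d4:-→d5:-→d6:H5→d7:-→d8:-→d9:-→d10:-→d11:-→d12:-→d13:-→d14:-→d15:-→d16:-→d17:-→d18:-→d19:-→d20:-→d21:-→d22:-→d23:-→d24:H5→d25:-→d26:-→d27:-→d28:-→d29:-→d30:-→d31:-→d32:H4  best=H4
  ? 70.70.148.2  path d0:H1→d1:-→d2:-→d3:-→d4:-→d5:-→d6:H5→d7:-→d8:-→d9:-→d10:-→d11:-→d12:-→d13:-→d14:-→d15:-→d16:-→d17:-→d18:-→d19:-→d20:-→d21:-→d22:-→d23:-→d24:H5→d25:-→d26:-→d27:-→d28:-→d29:-→d30:-→d31:-  best=H5

== LOOKUPS ==
["H2","H6","no-route","H0","H0","H1","H0","H5","H1","H1","H4","H4","H5"]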